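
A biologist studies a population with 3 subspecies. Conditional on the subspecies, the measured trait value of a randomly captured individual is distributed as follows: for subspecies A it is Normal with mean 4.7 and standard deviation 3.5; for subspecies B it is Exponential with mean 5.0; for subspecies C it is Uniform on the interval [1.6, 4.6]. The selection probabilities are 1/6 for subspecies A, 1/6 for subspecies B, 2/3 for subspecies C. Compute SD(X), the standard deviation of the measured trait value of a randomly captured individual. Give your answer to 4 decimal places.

2.7196

Per component, A: μ=4.7, E[X²]=34.34; B: μ=5, E[X²]=50; C: μ=3.1, E[X²]=10.36.
E[X] = 0.166667·4.7 + 0.166667·5 + 0.666667·3.1 = 3.68333.
E[X²] = 0.166667·34.34 + 0.166667·50 + 0.666667·10.36 = 20.9633.
Var(X) = E[X²] − (E[X])² = 20.9633 − 13.5669 = 7.39639.
SD(X) = √7.39639 = 2.71963.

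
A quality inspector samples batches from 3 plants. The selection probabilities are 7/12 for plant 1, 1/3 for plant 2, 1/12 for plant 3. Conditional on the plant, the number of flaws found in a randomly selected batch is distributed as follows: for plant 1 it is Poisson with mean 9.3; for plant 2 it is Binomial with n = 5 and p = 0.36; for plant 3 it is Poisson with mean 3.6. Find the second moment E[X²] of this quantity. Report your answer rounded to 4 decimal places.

For each component E[X²] = Var + (mean)², giving 1: 95.79; 2: 4.392; 3: 16.56.
Overall E[X²] = 0.583333·95.79 + 0.333333·4.392 + 0.0833333·16.56 = 58.7215.

58.7215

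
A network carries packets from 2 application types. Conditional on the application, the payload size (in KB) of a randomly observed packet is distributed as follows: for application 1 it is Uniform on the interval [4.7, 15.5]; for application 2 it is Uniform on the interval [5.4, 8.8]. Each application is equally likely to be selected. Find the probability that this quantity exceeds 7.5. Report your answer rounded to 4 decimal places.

0.5615

Conditional on each application, P(X > 7.5): 1: 0.740741; 2: 0.382353.
By total probability, P(X > 7.5) = 0.5·0.740741 + 0.5·0.382353 = 0.561547.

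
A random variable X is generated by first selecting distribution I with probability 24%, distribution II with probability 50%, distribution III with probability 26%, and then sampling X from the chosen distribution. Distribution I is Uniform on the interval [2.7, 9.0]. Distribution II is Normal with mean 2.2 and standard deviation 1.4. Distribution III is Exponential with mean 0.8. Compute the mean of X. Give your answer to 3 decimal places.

2.712

Component means — I: 5.85; II: 2.2; III: 0.8.
E[X] = 0.24·5.85 + 0.5·2.2 + 0.26·0.8 = 2.712.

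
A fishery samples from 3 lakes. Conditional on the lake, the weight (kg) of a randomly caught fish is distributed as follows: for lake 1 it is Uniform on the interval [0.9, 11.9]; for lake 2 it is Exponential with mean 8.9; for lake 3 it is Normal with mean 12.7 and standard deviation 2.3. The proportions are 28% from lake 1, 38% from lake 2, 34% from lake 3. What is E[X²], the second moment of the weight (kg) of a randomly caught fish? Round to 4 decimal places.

131.1289

For each component E[X²] = Var + (mean)², giving 1: 51.0433; 2: 158.42; 3: 166.58.
Overall E[X²] = 0.28·51.0433 + 0.38·158.42 + 0.34·166.58 = 131.129.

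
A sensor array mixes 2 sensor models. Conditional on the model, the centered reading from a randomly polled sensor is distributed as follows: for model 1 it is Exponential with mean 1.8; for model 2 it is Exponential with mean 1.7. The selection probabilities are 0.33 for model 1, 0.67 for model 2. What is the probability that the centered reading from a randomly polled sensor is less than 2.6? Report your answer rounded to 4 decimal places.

0.7770

Conditional on each model, P(X < 2.6): 1: 0.764123; 2: 0.783337.
By total probability, P(X < 2.6) = 0.33·0.764123 + 0.67·0.783337 = 0.776996.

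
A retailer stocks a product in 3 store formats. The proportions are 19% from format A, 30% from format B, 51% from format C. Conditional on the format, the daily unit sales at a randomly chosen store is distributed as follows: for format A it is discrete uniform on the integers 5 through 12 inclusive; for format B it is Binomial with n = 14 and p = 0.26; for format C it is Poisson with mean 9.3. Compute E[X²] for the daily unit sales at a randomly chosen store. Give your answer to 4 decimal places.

68.3609

For each component E[X²] = Var + (mean)², giving A: 77.5; B: 15.9432; C: 95.79.
Overall E[X²] = 0.19·77.5 + 0.3·15.9432 + 0.51·95.79 = 68.3609.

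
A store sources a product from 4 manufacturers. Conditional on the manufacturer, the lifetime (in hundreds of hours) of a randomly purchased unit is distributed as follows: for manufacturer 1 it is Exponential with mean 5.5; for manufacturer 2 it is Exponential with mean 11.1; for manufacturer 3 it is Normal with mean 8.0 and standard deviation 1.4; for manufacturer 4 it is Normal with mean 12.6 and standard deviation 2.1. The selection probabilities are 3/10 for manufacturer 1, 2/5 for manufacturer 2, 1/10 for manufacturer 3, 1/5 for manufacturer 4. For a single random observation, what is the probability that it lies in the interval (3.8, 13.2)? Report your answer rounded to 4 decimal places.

Conditional on each manufacturer, P(3.8 < X < 13.2): 1: 0.410402; 2: 0.405637; 3: 0.998548; 4: 0.612438.
By total probability, P(3.8 < X < 13.2) = 0.3·0.410402 + 0.4·0.405637 + 0.1·0.998548 + 0.2·0.612438 = 0.507718.

0.5077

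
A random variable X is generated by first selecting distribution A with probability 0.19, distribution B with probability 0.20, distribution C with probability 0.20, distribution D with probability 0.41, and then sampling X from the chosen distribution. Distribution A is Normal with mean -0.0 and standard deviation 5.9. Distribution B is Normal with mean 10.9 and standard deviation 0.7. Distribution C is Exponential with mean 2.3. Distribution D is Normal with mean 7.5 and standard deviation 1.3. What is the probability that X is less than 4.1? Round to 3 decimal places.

Conditional on each component, P(X < 4.1): A: 0.756446; B: 0; C: 0.831801; D: 0.00445635.
By total probability, P(X < 4.1) = 0.19·0.756446 + 0.2·0 + 0.2·0.831801 + 0.41·0.00445635 = 0.311912.

0.312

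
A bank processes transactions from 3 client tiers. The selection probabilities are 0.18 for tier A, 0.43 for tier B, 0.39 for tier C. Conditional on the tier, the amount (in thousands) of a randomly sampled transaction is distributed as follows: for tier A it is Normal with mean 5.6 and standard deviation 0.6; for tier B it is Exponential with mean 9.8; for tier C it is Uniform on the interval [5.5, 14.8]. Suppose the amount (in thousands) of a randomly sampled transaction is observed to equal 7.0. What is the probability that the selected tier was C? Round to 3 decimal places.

0.588

Likelihoods f(7.0 | ·): A: 0.0437031; B: 0.0499532; C: 0.107527.
Posterior ∝ prior × likelihood. Numerator for C: 0.39·0.107527 = 0.0419355.
Normalizing constant: 0.18·0.0437031 + 0.43·0.0499532 + 0.39·0.107527 = 0.0712819.
P(C | observation) = 0.0419355 / 0.0712819 = 0.588304.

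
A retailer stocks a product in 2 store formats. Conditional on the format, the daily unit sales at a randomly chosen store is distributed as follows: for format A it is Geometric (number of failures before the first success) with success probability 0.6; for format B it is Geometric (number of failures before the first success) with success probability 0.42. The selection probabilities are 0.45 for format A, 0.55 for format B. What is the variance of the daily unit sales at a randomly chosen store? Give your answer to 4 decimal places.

2.4347

Per component, A: μ=0.666667, E[X²]=1.55556; B: μ=1.38095, E[X²]=5.19501.
E[X] = 0.45·0.666667 + 0.55·1.38095 = 1.05952.
E[X²] = 0.45·1.55556 + 0.55·5.19501 = 3.55726.
Var(X) = E[X²] − (E[X])² = 3.55726 − 1.12259 = 2.43467.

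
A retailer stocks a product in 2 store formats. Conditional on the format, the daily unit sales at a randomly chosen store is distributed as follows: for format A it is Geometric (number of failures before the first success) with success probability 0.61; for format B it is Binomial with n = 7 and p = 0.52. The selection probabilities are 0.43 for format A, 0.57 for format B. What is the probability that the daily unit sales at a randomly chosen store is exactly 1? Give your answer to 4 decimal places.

Conditional on each format, P(X = 1): A: 0.2379; B: 0.0445193.
By total probability, P(X = 1) = 0.43·0.2379 + 0.57·0.0445193 = 0.127673.

0.1277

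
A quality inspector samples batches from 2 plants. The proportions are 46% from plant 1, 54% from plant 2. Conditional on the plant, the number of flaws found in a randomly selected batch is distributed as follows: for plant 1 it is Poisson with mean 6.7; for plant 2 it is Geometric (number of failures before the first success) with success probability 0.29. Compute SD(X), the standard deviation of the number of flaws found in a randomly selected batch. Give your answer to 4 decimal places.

Per component, 1: μ=6.7, E[X²]=51.59; 2: μ=2.44828, E[X²]=14.4364.
E[X] = 0.46·6.7 + 0.54·2.44828 = 4.40407.
E[X²] = 0.46·51.59 + 0.54·14.4364 = 31.527.
Var(X) = E[X²] − (E[X])² = 31.527 − 19.3958 = 12.1312.
SD(X) = √12.1312 = 3.48299.

3.4830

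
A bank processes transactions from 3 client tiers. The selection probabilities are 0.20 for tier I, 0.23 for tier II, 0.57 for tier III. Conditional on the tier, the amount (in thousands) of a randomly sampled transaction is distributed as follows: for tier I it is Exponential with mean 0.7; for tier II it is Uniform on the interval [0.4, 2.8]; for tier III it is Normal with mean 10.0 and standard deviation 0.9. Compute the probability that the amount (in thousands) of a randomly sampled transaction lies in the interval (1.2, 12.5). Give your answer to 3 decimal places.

Conditional on each tier, P(1.2 < X < 12.5): I: 0.180092; II: 0.666667; III: 0.997263.
By total probability, P(1.2 < X < 12.5) = 0.2·0.180092 + 0.23·0.666667 + 0.57·0.997263 = 0.757792.

0.758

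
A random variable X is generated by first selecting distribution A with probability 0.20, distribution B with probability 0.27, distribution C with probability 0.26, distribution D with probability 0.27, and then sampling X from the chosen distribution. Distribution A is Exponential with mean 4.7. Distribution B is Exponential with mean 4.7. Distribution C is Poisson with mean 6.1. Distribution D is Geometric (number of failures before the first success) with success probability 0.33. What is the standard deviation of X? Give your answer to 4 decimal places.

Per component, A: μ=4.7, E[X²]=44.18; B: μ=4.7, E[X²]=44.18; C: μ=6.1, E[X²]=43.31; D: μ=2.0303, E[X²]=10.2746.
E[X] = 0.2·4.7 + 0.27·4.7 + 0.26·6.1 + 0.27·2.0303 = 4.34318.
E[X²] = 0.2·44.18 + 0.27·44.18 + 0.26·43.31 + 0.27·10.2746 = 34.7993.
Var(X) = E[X²] − (E[X])² = 34.7993 − 18.8632 = 15.9361.
SD(X) = √15.9361 = 3.99201.

3.9920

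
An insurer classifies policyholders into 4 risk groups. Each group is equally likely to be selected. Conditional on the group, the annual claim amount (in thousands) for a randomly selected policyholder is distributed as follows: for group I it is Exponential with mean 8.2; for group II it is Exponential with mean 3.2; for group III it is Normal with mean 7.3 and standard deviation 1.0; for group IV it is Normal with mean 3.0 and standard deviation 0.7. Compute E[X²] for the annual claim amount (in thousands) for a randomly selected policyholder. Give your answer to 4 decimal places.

For each component E[X²] = Var + (mean)², giving I: 134.48; II: 20.48; III: 54.29; IV: 9.49.
Overall E[X²] = 0.25·134.48 + 0.25·20.48 + 0.25·54.29 + 0.25·9.49 = 54.685.

54.6850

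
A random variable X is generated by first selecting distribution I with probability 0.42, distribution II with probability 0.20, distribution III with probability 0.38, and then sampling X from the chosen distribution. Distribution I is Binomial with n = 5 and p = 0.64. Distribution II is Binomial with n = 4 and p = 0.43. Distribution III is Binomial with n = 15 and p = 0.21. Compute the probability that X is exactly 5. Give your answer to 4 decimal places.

0.0892

Conditional on each component, P(X = 5): I: 0.107374; II: 0; III: 0.116124.
By total probability, P(X = 5) = 0.42·0.107374 + 0.2·0 + 0.38·0.116124 = 0.0892244.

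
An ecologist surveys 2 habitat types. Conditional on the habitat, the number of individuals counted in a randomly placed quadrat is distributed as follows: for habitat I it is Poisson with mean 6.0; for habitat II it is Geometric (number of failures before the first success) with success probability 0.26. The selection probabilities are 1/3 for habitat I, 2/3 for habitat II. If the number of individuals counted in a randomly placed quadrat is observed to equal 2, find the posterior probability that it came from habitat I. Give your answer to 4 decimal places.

Likelihoods P(X=2 | ·): I: 0.0446175; II: 0.142376.
Posterior ∝ prior × likelihood. Numerator for I: 0.333333·0.0446175 = 0.0148725.
Normalizing constant: 0.333333·0.0446175 + 0.666667·0.142376 = 0.10979.
P(I | observation) = 0.0148725 / 0.10979 = 0.135463.

0.1355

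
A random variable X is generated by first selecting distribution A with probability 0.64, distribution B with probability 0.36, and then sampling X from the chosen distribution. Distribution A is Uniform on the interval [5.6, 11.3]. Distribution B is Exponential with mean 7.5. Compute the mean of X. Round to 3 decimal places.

Component means — A: 8.45; B: 7.5.
E[X] = 0.64·8.45 + 0.36·7.5 = 8.108.

8.108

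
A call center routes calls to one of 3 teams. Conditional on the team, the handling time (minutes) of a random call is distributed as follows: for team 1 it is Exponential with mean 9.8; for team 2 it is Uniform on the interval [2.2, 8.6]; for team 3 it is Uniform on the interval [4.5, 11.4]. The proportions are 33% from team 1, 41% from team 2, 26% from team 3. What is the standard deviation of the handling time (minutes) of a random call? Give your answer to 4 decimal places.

6.1425

Per component, 1: μ=9.8, E[X²]=192.08; 2: μ=5.4, E[X²]=32.5733; 3: μ=7.95, E[X²]=67.17.
E[X] = 0.33·9.8 + 0.41·5.4 + 0.26·7.95 = 7.515.
E[X²] = 0.33·192.08 + 0.41·32.5733 + 0.26·67.17 = 94.2057.
Var(X) = E[X²] − (E[X])² = 94.2057 − 56.4752 = 37.7304.
SD(X) = √37.7304 = 6.14251.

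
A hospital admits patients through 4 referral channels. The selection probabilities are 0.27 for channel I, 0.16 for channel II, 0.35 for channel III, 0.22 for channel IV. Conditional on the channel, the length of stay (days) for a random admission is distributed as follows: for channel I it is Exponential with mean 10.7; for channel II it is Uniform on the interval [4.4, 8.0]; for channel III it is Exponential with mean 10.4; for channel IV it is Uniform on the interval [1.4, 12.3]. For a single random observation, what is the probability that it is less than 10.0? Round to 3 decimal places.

Conditional on each channel, P(X < 10.0): I: 0.607249; II: 1; III: 0.617696; IV: 0.788991.
By total probability, P(X < 10.0) = 0.27·0.607249 + 0.16·1 + 0.35·0.617696 + 0.22·0.788991 = 0.713729.

0.714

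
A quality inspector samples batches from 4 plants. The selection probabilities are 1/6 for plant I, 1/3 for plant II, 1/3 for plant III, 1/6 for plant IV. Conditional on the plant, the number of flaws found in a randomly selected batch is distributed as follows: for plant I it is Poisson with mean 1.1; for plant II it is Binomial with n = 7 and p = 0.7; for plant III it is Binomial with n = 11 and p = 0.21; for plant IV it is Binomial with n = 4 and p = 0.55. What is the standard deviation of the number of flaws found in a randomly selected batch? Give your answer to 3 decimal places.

1.875

Per component, I: μ=1.1, E[X²]=2.31; II: μ=4.9, E[X²]=25.48; III: μ=2.31, E[X²]=7.161; IV: μ=2.2, E[X²]=5.83.
E[X] = 0.166667·1.1 + 0.333333·4.9 + 0.333333·2.31 + 0.166667·2.2 = 2.95333.
E[X²] = 0.166667·2.31 + 0.333333·25.48 + 0.333333·7.161 + 0.166667·5.83 = 12.237.
Var(X) = E[X²] − (E[X])² = 12.237 − 8.72218 = 3.51482.
SD(X) = √3.51482 = 1.87479.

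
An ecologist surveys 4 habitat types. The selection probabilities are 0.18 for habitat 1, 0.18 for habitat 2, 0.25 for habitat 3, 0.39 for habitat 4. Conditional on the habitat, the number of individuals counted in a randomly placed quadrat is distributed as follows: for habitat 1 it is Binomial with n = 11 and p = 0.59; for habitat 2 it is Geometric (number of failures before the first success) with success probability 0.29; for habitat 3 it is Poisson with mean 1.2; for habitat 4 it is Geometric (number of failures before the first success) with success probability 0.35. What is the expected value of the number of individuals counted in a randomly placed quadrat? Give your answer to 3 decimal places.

2.633

Component means — 1: 6.49; 2: 2.44828; 3: 1.2; 4: 1.85714.
E[X] = 0.18·6.49 + 0.18·2.44828 + 0.25·1.2 + 0.39·1.85714 = 2.63318.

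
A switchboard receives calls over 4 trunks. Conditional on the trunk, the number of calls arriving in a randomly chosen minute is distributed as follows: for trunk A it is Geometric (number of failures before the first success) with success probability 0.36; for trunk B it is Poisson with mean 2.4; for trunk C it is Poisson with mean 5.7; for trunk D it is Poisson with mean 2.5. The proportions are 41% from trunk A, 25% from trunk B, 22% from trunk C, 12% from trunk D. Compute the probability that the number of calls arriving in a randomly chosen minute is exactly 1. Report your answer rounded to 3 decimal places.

0.178

Conditional on each trunk, P(X = 1): A: 0.2304; B: 0.217723; C: 0.019072; D: 0.205212.
By total probability, P(X = 1) = 0.41·0.2304 + 0.25·0.217723 + 0.22·0.019072 + 0.12·0.205212 = 0.177716.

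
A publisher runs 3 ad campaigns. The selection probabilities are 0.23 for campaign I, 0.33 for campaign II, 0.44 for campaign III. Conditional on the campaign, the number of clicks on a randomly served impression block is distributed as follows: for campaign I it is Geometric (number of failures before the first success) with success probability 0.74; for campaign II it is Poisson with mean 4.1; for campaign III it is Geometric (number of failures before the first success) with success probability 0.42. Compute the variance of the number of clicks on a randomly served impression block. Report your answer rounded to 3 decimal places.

5.156

Per component, I: μ=0.351351, E[X²]=0.598247; II: μ=4.1, E[X²]=20.91; III: μ=1.38095, E[X²]=5.19501.
E[X] = 0.23·0.351351 + 0.33·4.1 + 0.44·1.38095 = 2.04143.
E[X²] = 0.23·0.598247 + 0.33·20.91 + 0.44·5.19501 = 9.3237.
Var(X) = E[X²] − (E[X])² = 9.3237 − 4.16744 = 5.15627.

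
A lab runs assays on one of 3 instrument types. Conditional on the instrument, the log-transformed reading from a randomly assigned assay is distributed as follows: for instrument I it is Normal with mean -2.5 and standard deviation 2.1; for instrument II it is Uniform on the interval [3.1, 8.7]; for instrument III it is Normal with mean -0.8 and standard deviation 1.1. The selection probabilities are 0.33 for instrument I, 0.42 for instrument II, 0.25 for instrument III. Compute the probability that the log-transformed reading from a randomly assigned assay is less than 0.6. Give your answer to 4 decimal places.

Conditional on each instrument, P(X < 0.6): I: 0.930054; II: 0; III: 0.898443.
By total probability, P(X < 0.6) = 0.33·0.930054 + 0.42·0 + 0.25·0.898443 = 0.531528.

0.5315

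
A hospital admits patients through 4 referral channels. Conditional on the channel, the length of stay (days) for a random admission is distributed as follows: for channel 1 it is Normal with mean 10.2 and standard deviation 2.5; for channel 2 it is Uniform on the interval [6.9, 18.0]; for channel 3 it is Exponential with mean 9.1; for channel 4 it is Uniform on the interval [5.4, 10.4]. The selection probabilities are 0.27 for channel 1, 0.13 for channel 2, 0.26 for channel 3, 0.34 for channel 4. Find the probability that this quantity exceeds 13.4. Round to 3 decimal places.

Conditional on each channel, P(X > 13.4): 1: 0.100273; 2: 0.414414; 3: 0.229345; 4: 0.
By total probability, P(X > 13.4) = 0.27·0.100273 + 0.13·0.414414 + 0.26·0.229345 + 0.34·0 = 0.140577.

0.141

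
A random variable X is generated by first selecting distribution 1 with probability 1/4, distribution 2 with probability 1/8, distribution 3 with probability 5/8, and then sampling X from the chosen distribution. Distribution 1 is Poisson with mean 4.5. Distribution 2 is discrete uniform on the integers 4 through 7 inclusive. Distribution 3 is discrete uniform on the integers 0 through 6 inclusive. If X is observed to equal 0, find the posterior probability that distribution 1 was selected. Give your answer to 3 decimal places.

0.030

Likelihoods P(X=0 | ·): 1: 0.011109; 2: 0; 3: 0.142857.
Posterior ∝ prior × likelihood. Numerator for 1: 0.25·0.011109 = 0.00277725.
Normalizing constant: 0.25·0.011109 + 0.125·0 + 0.625·0.142857 = 0.092063.
P(1 | observation) = 0.00277725 / 0.092063 = 0.0301668.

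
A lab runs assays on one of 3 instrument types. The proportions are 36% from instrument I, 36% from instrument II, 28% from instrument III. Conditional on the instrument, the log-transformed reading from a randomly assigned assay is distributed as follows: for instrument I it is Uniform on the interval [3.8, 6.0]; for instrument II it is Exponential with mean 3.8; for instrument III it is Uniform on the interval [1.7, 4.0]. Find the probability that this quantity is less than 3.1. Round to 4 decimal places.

Conditional on each instrument, P(X < 3.1): I: 0; II: 0.55771; III: 0.608696.
By total probability, P(X < 3.1) = 0.36·0 + 0.36·0.55771 + 0.28·0.608696 = 0.37121.

0.3712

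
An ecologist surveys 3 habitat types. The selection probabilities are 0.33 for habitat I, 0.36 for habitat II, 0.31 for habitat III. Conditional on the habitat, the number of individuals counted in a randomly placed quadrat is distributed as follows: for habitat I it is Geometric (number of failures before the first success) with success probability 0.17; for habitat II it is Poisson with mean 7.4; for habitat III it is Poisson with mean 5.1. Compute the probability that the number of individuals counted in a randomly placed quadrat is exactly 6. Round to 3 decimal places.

0.115

Conditional on each habitat, P(X = 6): I: 0.0555799; II: 0.139405; III: 0.149.
By total probability, P(X = 6) = 0.33·0.0555799 + 0.36·0.139405 + 0.31·0.149 = 0.114717.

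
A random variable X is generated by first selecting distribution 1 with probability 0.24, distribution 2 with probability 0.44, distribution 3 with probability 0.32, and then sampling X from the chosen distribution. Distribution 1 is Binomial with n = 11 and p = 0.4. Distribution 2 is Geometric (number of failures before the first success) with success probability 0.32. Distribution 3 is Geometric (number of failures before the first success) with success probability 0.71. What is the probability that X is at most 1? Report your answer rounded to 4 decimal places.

Conditional on each component, P(X ≤ 1): 1: 0.0302331; 2: 0.5376; 3: 0.9159.
By total probability, P(X ≤ 1) = 0.24·0.0302331 + 0.44·0.5376 + 0.32·0.9159 = 0.536888.

0.5369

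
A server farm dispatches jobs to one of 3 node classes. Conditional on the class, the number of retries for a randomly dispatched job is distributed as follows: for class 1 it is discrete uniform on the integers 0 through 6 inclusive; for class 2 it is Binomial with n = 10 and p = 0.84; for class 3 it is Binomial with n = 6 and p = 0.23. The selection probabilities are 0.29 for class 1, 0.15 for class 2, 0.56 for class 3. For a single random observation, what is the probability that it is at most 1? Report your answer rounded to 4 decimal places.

Conditional on each class, P(X ≤ 1): 1: 0.285714; 2: 5.88239e-07; 3: 0.581959.
By total probability, P(X ≤ 1) = 0.29·0.285714 + 0.15·5.88239e-07 + 0.56·0.581959 = 0.408754.

0.4088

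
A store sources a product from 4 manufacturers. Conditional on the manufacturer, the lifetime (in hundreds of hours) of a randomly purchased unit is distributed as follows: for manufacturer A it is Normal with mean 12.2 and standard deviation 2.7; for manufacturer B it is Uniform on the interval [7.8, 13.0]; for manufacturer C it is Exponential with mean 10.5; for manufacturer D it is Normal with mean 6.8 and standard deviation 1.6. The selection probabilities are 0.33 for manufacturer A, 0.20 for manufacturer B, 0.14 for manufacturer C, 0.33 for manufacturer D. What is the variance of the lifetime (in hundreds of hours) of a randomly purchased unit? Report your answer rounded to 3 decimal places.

Per component, A: μ=12.2, E[X²]=156.13; B: μ=10.4, E[X²]=110.413; C: μ=10.5, E[X²]=220.5; D: μ=6.8, E[X²]=48.8.
E[X] = 0.33·12.2 + 0.2·10.4 + 0.14·10.5 + 0.33·6.8 = 9.82.
E[X²] = 0.33·156.13 + 0.2·110.413 + 0.14·220.5 + 0.33·48.8 = 120.58.
Var(X) = E[X²] − (E[X])² = 120.58 − 96.4324 = 24.1472.

24.147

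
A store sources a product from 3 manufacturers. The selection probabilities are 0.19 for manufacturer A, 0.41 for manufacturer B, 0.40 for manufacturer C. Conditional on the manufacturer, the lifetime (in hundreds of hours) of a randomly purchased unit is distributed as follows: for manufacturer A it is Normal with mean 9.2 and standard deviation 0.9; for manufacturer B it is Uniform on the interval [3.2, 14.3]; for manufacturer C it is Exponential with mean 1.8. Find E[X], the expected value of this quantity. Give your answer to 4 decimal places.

6.0555

Component means — A: 9.2; B: 8.75; C: 1.8.
E[X] = 0.19·9.2 + 0.41·8.75 + 0.4·1.8 = 6.0555.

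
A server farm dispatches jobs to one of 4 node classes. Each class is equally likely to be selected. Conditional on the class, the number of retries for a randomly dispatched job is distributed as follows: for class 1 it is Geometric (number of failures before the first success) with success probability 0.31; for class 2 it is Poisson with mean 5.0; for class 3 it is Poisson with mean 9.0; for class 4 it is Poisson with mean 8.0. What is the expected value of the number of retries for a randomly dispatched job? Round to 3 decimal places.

6.056

Component means — 1: 2.22581; 2: 5; 3: 9; 4: 8.
E[X] = 0.25·2.22581 + 0.25·5 + 0.25·9 + 0.25·8 = 6.05645.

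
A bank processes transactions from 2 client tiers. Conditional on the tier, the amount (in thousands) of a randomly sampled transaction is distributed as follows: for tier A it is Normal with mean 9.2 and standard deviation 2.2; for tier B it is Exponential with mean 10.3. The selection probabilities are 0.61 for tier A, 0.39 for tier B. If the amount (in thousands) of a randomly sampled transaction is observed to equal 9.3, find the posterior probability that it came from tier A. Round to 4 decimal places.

Likelihoods f(9.3 | ·): A: 0.18115; B: 0.039358.
Posterior ∝ prior × likelihood. Numerator for A: 0.61·0.18115 = 0.110502.
Normalizing constant: 0.61·0.18115 + 0.39·0.039358 = 0.125851.
P(A | observation) = 0.110502 / 0.125851 = 0.878034.

0.8780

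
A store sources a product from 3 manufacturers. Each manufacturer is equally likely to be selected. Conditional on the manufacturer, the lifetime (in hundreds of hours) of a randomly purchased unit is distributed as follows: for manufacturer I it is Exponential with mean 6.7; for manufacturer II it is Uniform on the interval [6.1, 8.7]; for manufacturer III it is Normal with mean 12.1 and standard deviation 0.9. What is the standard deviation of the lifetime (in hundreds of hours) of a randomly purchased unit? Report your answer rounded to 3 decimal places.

Per component, I: μ=6.7, E[X²]=89.78; II: μ=7.4, E[X²]=55.3233; III: μ=12.1, E[X²]=147.22.
E[X] = 0.333333·6.7 + 0.333333·7.4 + 0.333333·12.1 = 8.73333.
E[X²] = 0.333333·89.78 + 0.333333·55.3233 + 0.333333·147.22 = 97.4411.
Var(X) = E[X²] − (E[X])² = 97.4411 − 76.2711 = 21.17.
SD(X) = √21.17 = 4.60109.

4.601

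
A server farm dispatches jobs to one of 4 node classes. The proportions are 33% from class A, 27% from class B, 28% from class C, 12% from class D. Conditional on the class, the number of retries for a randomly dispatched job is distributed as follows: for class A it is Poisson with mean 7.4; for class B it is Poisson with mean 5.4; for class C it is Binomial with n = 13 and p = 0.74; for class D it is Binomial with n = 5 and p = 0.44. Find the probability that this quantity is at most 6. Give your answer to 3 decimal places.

Conditional on each class, P(X ≤ 6): A: 0.391962; B: 0.701671; C: 0.02994; D: 1.
By total probability, P(X ≤ 6) = 0.33·0.391962 + 0.27·0.701671 + 0.28·0.02994 + 0.12·1 = 0.447182.

0.447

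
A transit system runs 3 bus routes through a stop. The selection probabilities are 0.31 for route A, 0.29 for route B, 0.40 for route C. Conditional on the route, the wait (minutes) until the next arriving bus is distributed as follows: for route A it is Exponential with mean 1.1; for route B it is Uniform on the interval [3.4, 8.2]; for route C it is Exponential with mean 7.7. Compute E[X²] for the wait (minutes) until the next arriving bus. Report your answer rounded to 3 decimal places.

For each component E[X²] = Var + (mean)², giving A: 2.42; B: 35.56; C: 118.58.
Overall E[X²] = 0.31·2.42 + 0.29·35.56 + 0.4·118.58 = 58.4946.

58.495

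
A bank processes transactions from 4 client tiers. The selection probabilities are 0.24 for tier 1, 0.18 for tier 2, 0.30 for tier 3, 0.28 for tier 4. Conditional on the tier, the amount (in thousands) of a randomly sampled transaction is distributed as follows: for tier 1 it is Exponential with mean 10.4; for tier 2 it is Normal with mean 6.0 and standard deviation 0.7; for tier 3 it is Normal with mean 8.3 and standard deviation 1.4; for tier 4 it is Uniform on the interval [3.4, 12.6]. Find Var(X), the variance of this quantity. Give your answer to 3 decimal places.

30.645

Per component, 1: μ=10.4, E[X²]=216.32; 2: μ=6, E[X²]=36.49; 3: μ=8.3, E[X²]=70.85; 4: μ=8, E[X²]=71.0533.
E[X] = 0.24·10.4 + 0.18·6 + 0.3·8.3 + 0.28·8 = 8.306.
E[X²] = 0.24·216.32 + 0.18·36.49 + 0.3·70.85 + 0.28·71.0533 = 99.6349.
Var(X) = E[X²] − (E[X])² = 99.6349 − 68.9896 = 30.6453.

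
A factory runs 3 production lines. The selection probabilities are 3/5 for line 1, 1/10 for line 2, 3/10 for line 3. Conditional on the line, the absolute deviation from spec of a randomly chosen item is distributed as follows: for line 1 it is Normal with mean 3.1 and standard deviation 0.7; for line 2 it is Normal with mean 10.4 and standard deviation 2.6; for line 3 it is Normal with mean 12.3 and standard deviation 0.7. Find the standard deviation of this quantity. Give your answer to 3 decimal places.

4.434

Per component, 1: μ=3.1, E[X²]=10.1; 2: μ=10.4, E[X²]=114.92; 3: μ=12.3, E[X²]=151.78.
E[X] = 0.6·3.1 + 0.1·10.4 + 0.3·12.3 = 6.59.
E[X²] = 0.6·10.1 + 0.1·114.92 + 0.3·151.78 = 63.086.
Var(X) = E[X²] − (E[X])² = 63.086 − 43.4281 = 19.6579.
SD(X) = √19.6579 = 4.43372.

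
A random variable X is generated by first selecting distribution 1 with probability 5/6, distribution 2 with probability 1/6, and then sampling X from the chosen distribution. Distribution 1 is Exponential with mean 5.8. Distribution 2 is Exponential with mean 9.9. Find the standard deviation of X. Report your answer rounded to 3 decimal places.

6.834

Per component, 1: μ=5.8, E[X²]=67.28; 2: μ=9.9, E[X²]=196.02.
E[X] = 0.833333·5.8 + 0.166667·9.9 = 6.48333.
E[X²] = 0.833333·67.28 + 0.166667·196.02 = 88.7367.
Var(X) = E[X²] − (E[X])² = 88.7367 − 42.0336 = 46.7031.
SD(X) = √46.7031 = 6.83396.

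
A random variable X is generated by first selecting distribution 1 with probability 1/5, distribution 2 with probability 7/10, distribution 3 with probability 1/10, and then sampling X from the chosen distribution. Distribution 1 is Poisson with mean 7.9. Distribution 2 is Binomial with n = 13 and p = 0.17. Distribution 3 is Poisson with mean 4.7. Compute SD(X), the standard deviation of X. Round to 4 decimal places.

2.9164

Per component, 1: μ=7.9, E[X²]=70.31; 2: μ=2.21, E[X²]=6.7184; 3: μ=4.7, E[X²]=26.79.
E[X] = 0.2·7.9 + 0.7·2.21 + 0.1·4.7 = 3.597.
E[X²] = 0.2·70.31 + 0.7·6.7184 + 0.1·26.79 = 21.4439.
Var(X) = E[X²] − (E[X])² = 21.4439 − 12.9384 = 8.50547.
SD(X) = √8.50547 = 2.91641.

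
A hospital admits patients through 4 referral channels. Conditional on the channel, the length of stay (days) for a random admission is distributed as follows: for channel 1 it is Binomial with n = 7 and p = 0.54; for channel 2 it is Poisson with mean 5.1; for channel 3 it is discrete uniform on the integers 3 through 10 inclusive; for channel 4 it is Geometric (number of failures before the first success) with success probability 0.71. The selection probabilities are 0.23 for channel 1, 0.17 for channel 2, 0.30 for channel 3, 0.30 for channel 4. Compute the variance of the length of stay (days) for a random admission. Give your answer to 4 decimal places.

8.9396

Per component, 1: μ=3.78, E[X²]=16.0272; 2: μ=5.1, E[X²]=31.11; 3: μ=6.5, E[X²]=47.5; 4: μ=0.408451, E[X²]=0.742115.
E[X] = 0.23·3.78 + 0.17·5.1 + 0.3·6.5 + 0.3·0.408451 = 3.80894.
E[X²] = 0.23·16.0272 + 0.17·31.11 + 0.3·47.5 + 0.3·0.742115 = 23.4476.
Var(X) = E[X²] − (E[X])² = 23.4476 − 14.508 = 8.9396.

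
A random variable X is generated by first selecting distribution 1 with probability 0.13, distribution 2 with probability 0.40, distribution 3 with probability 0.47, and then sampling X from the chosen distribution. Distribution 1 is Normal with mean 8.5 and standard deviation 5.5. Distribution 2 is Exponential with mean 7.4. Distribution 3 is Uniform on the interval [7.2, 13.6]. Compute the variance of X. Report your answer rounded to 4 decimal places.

Per component, 1: μ=8.5, E[X²]=102.5; 2: μ=7.4, E[X²]=109.52; 3: μ=10.4, E[X²]=111.573.
E[X] = 0.13·8.5 + 0.4·7.4 + 0.47·10.4 = 8.953.
E[X²] = 0.13·102.5 + 0.4·109.52 + 0.47·111.573 = 109.572.
Var(X) = E[X²] − (E[X])² = 109.572 − 80.1562 = 29.4163.

29.4163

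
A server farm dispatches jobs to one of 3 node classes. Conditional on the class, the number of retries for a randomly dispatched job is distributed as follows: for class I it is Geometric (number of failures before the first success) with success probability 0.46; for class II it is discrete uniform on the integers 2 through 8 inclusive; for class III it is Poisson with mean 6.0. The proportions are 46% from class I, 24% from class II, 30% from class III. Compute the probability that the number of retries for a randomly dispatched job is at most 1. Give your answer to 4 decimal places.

Conditional on each class, P(X ≤ 1): I: 0.7084; II: 0; III: 0.0173513.
By total probability, P(X ≤ 1) = 0.46·0.7084 + 0.24·0 + 0.3·0.0173513 = 0.331069.

0.3311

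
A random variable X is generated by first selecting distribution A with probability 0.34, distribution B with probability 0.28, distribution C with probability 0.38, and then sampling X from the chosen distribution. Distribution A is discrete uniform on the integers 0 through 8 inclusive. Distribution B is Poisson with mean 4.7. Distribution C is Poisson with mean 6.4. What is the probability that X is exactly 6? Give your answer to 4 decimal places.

Conditional on each component, P(X = 6): A: 0.111111; B: 0.136167; C: 0.158585.
By total probability, P(X = 6) = 0.34·0.111111 + 0.28·0.136167 + 0.38·0.158585 = 0.136167.

0.1362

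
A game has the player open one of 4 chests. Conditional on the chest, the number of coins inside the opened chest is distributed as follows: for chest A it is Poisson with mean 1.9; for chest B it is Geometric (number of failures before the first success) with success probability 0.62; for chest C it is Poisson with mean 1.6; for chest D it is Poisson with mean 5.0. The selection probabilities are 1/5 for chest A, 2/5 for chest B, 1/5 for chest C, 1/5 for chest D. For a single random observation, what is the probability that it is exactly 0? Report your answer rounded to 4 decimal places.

Conditional on each chest, P(X = 0): A: 0.149569; B: 0.62; C: 0.201897; D: 0.00673795.
By total probability, P(X = 0) = 0.2·0.149569 + 0.4·0.62 + 0.2·0.201897 + 0.2·0.00673795 = 0.319641.

0.3196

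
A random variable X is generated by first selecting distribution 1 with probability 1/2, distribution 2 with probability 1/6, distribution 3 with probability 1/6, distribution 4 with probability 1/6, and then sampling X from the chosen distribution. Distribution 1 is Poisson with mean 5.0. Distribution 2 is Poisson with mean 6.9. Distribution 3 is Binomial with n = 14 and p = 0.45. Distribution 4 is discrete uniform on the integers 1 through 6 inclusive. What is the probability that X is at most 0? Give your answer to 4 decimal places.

Conditional on each component, P(X ≤ 0): 1: 0.00673795; 2: 0.00100779; 3: 0.000231781; 4: 0.
By total probability, P(X ≤ 0) = 0.5·0.00673795 + 0.166667·0.00100779 + 0.166667·0.000231781 + 0.166667·0 = 0.00357557.

0.0036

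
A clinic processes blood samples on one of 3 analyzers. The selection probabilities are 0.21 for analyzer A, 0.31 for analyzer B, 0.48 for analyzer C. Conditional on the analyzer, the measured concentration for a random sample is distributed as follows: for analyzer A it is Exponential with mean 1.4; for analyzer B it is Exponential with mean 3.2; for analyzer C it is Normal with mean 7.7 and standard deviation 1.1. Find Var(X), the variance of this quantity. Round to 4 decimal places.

11.3917

Per component, A: μ=1.4, E[X²]=3.92; B: μ=3.2, E[X²]=20.48; C: μ=7.7, E[X²]=60.5.
E[X] = 0.21·1.4 + 0.31·3.2 + 0.48·7.7 = 4.982.
E[X²] = 0.21·3.92 + 0.31·20.48 + 0.48·60.5 = 36.212.
Var(X) = E[X²] − (E[X])² = 36.212 − 24.8203 = 11.3917.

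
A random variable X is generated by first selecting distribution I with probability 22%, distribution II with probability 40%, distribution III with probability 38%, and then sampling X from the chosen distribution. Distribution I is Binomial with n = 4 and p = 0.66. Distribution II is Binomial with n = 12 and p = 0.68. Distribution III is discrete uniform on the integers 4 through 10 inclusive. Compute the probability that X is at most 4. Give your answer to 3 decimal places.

0.280

Conditional on each component, P(X ≤ 4): I: 1; II: 0.014445; III: 0.142857.
By total probability, P(X ≤ 4) = 0.22·1 + 0.4·0.014445 + 0.38·0.142857 = 0.280064.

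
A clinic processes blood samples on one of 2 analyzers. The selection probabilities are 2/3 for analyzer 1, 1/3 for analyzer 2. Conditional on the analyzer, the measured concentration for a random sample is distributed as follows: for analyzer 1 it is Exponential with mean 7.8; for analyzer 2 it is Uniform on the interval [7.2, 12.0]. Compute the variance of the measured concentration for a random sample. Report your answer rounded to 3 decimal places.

Per component, 1: μ=7.8, E[X²]=121.68; 2: μ=9.6, E[X²]=94.08.
E[X] = 0.666667·7.8 + 0.333333·9.6 = 8.4.
E[X²] = 0.666667·121.68 + 0.333333·94.08 = 112.48.
Var(X) = E[X²] − (E[X])² = 112.48 − 70.56 = 41.92.

41.920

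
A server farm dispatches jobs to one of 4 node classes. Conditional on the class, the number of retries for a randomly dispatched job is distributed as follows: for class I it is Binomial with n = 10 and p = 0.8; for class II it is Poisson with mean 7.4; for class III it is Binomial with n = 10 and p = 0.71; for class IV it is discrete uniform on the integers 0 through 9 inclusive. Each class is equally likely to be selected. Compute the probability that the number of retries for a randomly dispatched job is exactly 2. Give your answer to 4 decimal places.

0.0295

Conditional on each class, P(X = 2): I: 7.3728e-05; II: 0.0167361; III: 0.00113478; IV: 0.1.
By total probability, P(X = 2) = 0.25·7.3728e-05 + 0.25·0.0167361 + 0.25·0.00113478 + 0.25·0.1 = 0.0294862.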